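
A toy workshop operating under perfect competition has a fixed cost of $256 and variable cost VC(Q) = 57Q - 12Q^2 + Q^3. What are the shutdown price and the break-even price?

Shutdown price = $21; break-even price = $57

AVC = 57 - 12Q + Q^2; minimized at Q = 6, giving min AVC = $21. That is the shutdown price.
ATC = 256/Q + 57 - 12Q + Q^2. Setting dATC/dQ = −256/Q^2 − 12 + 2Q = 0 gives Q = 8 (since 2·8^3 − 12·8^2 = 256).
min ATC = 256/8 + 57 − 12·8 + 8^2 = $57. That is the break-even price.
Between these two prices the firm operates at a loss; above $57 it earns a profit.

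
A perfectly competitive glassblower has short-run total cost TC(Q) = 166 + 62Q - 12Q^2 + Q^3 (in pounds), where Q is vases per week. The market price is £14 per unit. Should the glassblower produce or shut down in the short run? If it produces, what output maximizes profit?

From TC, MC = TC'(Q) = 62 - 24Q + 3Q^2 and AVC = VC/Q = 62 - 12Q + Q^2.
AVC hits its minimum where MC = AVC, at Q = 6, giving min AVC = 62 - 12·6 + 6^2 = £26.
Since P = £14 < min AVC = £26, price fails to cover variable cost at any output.
The firm minimizes its loss by shutting down and losing only its fixed cost of £166.

Shut down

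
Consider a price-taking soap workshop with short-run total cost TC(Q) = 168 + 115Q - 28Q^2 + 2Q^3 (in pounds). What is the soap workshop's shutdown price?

The shutdown price is the minimum of AVC. VC = 115Q - 28Q^2 + 2Q^3, so AVC = 115 - 28Q + 2Q^2.
At the minimum of AVC, MC = AVC. MC = 115 - 56Q + 6Q^2; setting MC = AVC gives 4Q^2 - 28Q = 0, so Q = 7. min AVC = 17.
For P < £17 the firm produces nothing.

£17 per unit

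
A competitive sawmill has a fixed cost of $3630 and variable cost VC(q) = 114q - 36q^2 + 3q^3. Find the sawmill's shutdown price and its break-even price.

Shutdown price = $6; break-even price = $411

AVC = 114 - 36q + 3q^2; minimized at q = 6, giving min AVC = $6. That is the shutdown price.
ATC = 3630/q + 114 - 36q + 3q^2. Setting dATC/dq = −3630/q^2 − 36 + 6q = 0 gives q = 11 (since 6·11^3 − 36·11^2 = 3630).
min ATC = 3630/11 + 114 − 36·11 + 3·11^2 = $411. That is the break-even price.
For $6 ≤ P < $411 the firm produces at a loss; below $6 it shuts down.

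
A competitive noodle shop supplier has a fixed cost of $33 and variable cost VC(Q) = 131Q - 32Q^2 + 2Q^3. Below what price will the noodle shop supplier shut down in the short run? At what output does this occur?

The shutdown price is the minimum of AVC. VC = 131Q - 32Q^2 + 2Q^3, so AVC = 131 - 32Q + 2Q^2.
dAVC/dQ = -32 + 4Q = 0 gives Q = 8. min AVC = 131 - 32·8 + 2·8^2 = 3.
The firm shuts down for any P below $3.

$3 per unit, at Q = 8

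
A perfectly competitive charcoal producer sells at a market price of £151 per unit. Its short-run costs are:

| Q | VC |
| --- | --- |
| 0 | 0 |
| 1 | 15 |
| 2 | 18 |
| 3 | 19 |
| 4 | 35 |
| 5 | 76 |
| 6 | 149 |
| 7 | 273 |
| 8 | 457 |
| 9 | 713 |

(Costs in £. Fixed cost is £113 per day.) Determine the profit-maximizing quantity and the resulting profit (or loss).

Tabulate TR − TC: Q=0: -113; Q=1: 23; Q=2: 171; Q=3: 321; Q=4: 456; Q=5: 566; Q=6: 644; Q=7: 671; Q=8: 638; Q=9: 533.
Profit is maximized at Q = 7. AVC there is 273/7 = £39 ≤ P, so producing beats shutting down (which would give -£113).

Q = 7; profit = £671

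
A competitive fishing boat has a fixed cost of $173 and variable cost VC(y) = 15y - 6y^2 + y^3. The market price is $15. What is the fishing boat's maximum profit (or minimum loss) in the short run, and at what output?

Profit = -$141 at y = 4

AVC = 15 - 6y + y^2 has its minimum $6 at y = 3; price $15 clears that bar, so the firm operates.
With MC = 15 - 12y + 3y^2, P = MC on the upward-sloping part at y* = 4.
TR = 15·4 = 60. TC = 173 + 28 = 201. Profit = 60 − 201 = -$141.
Shutting down would mean losing the fixed cost of $173, so operating at a loss of $141 is better by $32.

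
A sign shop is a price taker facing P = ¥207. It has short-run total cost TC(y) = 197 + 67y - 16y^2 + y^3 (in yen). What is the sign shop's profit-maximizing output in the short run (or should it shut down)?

Variable cost is VC = 67y - 16y^2 + y^3, so AVC = VC/y = 67 - 16y + y^2 and MC = dTC/dy = 67 - 32y + 3y^2.
The AVC parabola has its vertex at y = 16/2 = 8, where AVC = 67 - 16·8 + 8^2 = ¥3.
Because ¥207 ≥ ¥3, revenue can cover variable cost; the firm operates.
Solving P = MC: -140 - 32y + 3y^2 = 0 ⇒ y = -10/3 or 14. On the upward-sloping branch, y* = 14.
Check: AVC at y = 14 is ¥39 ≤ P, so revenue covers variable cost.
Profit = P·y − TC = 207·14 − 743 = ¥2155.

Produce at y = 14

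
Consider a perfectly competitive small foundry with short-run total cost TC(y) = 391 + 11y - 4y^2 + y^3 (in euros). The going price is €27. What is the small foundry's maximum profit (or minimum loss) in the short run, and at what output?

Profit = -€327 at y = 4

AVC = 11 - 4y + y^2 has its minimum €7 at y = 2; price €27 clears that bar, so the firm operates.
MC = 11 - 8y + 3y^2. Setting P = MC and taking the root on the rising branch gives y* = 4.
TR = 27·4 = 108. TC = 391 + 44 = 435. Profit = 108 − 435 = -€327.
Shutting down would mean losing the fixed cost of €391, so operating at a loss of €327 is better by €64.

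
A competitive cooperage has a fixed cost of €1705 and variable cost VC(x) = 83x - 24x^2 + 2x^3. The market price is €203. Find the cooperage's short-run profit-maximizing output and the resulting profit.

AVC = 83 - 24x + 2x^2; min AVC = €11 at x = 6. Since P = €203 ≥ min AVC, the firm produces.
MC = 83 - 48x + 6x^2. Setting P = MC and taking the root on the rising branch gives x* = 10.
TR = 203·10 = 2030. TC = 1705 + 430 = 2135. Profit = 2030 − 2135 = -€105.
Shutting down would mean losing the fixed cost of €1705, so operating at a loss of €105 is better by €1600.

Profit = -€105 at x = 10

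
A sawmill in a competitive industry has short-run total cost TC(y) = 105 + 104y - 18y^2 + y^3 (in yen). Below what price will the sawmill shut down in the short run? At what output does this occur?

The firm shuts down when price falls below the minimum of average variable cost. AVC = VC/y = 104 - 18y + y^2.
dAVC/dy = -18 + 2y = 0 gives y = 9. min AVC = 104 - 18·9 + 9^2 = 23.
The firm shuts down for any P below ¥23.

¥23 per unit, at y = 9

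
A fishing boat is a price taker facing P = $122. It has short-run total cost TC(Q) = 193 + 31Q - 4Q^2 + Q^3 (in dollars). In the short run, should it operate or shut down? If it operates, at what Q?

Produce at Q = 7

Strip out fixed cost: VC = 31Q - 4Q^2 + Q^3. Then AVC = 31 - 4Q + Q^2 and MC = 31 - 8Q + 3Q^2.
AVC is minimized where dAVC/dQ = -4 + 2Q = 0, at Q = 2; min AVC = 31 - 4·2 + 2^2 = $27.
P = $122 exceeds min AVC = $27, so the firm stays open.
Set P = MC: 122 = 31 - 8Q + 3Q^2 → -91 - 8Q + 3Q^2 = 0. The roots are Q = -13/3 and Q = 7; the profit-maximizing output is on the rising part of MC, so Q* = 7.
Check: AVC at Q = 7 is $52 ≤ P, so revenue covers variable cost.
Profit = P·Q − TC = 122·7 − 557 = $297.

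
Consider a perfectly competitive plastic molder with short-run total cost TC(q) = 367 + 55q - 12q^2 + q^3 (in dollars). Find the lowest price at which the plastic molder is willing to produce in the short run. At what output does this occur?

$19 per unit, at q = 6

Short-run supply begins at min AVC. From VC = 55q - 12q^2 + q^3, AVC = 55 - 12q + q^2.
dAVC/dq = -12 + 2q = 0 gives q = 6. min AVC = 55 - 12·6 + 6^2 = 19.
The firm shuts down for any P below $19.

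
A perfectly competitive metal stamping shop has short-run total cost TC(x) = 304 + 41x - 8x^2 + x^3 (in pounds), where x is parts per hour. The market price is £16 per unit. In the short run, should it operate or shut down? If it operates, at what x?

Strip out fixed cost: VC = 41x - 8x^2 + x^3. Then AVC = 41 - 8x + x^2 and MC = 41 - 16x + 3x^2.
AVC is minimized where dAVC/dx = -8 + 2x = 0, at x = 4; min AVC = 41 - 8·4 + 4^2 = £25.
P = £16 lies below min AVC = £25; no output level covers variable cost.
Shutting down limits the loss to fixed cost, £304.

Shut down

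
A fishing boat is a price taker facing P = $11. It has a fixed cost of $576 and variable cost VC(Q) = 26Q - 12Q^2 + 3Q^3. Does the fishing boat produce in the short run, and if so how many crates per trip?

Shut down

Variable cost is VC = 26Q - 12Q^2 + 3Q^3, so AVC = VC/Q = 26 - 12Q + 3Q^2 and MC = dTC/dQ = 26 - 24Q + 9Q^2.
AVC is minimized where dAVC/dQ = -12 + 6Q = 0, at Q = 2; min AVC = 26 - 12·2 + 3·2^2 = $14.
P = $11 lies below min AVC = $14; no output level covers variable cost.
Shutting down limits the loss to fixed cost, $576.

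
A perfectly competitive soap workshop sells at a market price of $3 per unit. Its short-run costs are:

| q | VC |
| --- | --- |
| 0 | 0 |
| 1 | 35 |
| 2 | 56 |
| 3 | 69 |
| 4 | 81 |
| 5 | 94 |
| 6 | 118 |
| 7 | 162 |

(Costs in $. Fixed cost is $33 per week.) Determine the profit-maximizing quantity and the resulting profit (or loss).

Profit at each row (π = 3q − TC): q=0: -33; q=1: -65; q=2: -83; q=3: -93; q=4: -102; q=5: -112; q=6: -133; q=7: -174.
Profit is highest at q = 0. Equivalently, the lowest AVC in the table is 94/5 ≈ $18.80 at q = 5, and P = $3 falls below it — price never covers variable cost, so the firm shuts down and loses only its fixed cost.

q = 0 (shut down); profit = -$33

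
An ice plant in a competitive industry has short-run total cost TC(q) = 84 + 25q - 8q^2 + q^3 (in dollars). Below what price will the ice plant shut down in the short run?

$9 per unit

The firm shuts down when price falls below the minimum of average variable cost. AVC = VC/q = 25 - 8q + q^2.
dAVC/dq = -8 + 2q = 0 gives q = 4. min AVC = 25 - 8·4 + 4^2 = 9.
The firm shuts down for any P below $9.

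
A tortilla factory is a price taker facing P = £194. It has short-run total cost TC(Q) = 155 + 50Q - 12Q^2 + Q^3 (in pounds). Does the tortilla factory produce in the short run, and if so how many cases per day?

From TC, MC = TC'(Q) = 50 - 24Q + 3Q^2 and AVC = VC/Q = 50 - 12Q + Q^2.
AVC hits its minimum where MC = AVC, at Q = 6, giving min AVC = 50 - 12·6 + 6^2 = £14.
P = £194 exceeds min AVC = £14, so the firm stays open.
Set P = MC: 194 = 50 - 24Q + 3Q^2 → -144 - 24Q + 3Q^2 = 0. The roots are Q = -4 and Q = 12; the profit-maximizing output is on the rising part of MC, so Q* = 12.
Check: AVC at Q = 12 is £50 ≤ P, so revenue covers variable cost.
Profit = P·Q − TC = 194·12 − 755 = £1573.

Produce at Q = 12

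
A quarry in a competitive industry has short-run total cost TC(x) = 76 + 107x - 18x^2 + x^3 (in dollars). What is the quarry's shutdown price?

$26 per unit

Short-run supply begins at min AVC. From VC = 107x - 18x^2 + x^3, AVC = 107 - 18x + x^2.
At the minimum of AVC, MC = AVC. MC = 107 - 36x + 3x^2; setting MC = AVC gives 2x^2 - 18x = 0, so x = 9. min AVC = 26.
For P < $26 the firm produces nothing.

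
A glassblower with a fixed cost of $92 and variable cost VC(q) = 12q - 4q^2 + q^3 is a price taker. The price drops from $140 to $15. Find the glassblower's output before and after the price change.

AVC = 12 - 4q + q^2, minimized at q = 2 where min AVC = $8. MC = 12 - 8q + 3q^2.
At P = $140 ≥ min AVC, set P = MC on the rising branch: q = 8.
At P = $15 ≥ min AVC, set P = MC: q = 3. The firm stays open but cuts output.

Output falls from 8 to 3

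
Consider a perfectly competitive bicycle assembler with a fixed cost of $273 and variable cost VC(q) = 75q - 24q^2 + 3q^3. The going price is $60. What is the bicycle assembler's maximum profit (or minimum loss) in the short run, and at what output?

Profit = -$123 at q = 5

AVC = 75 - 24q + 3q^2 has its minimum $27 at q = 4; price $60 clears that bar, so the firm operates.
With MC = 75 - 48q + 9q^2, P = MC on the upward-sloping part at q* = 5.
TR = 60·5 = 300. TC = 273 + 150 = 423. Profit = 300 − 423 = -$123.
Shutting down would mean losing the fixed cost of $273, so operating at a loss of $123 is better by $150.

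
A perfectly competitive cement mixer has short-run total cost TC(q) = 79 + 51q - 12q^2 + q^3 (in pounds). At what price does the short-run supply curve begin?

The firm shuts down when price falls below the minimum of average variable cost. AVC = VC/q = 51 - 12q + q^2.
At the minimum of AVC, MC = AVC. MC = 51 - 24q + 3q^2; setting MC = AVC gives 2q^2 - 12q = 0, so q = 6. min AVC = 15.
So the shutdown price is £15.

£15 per unit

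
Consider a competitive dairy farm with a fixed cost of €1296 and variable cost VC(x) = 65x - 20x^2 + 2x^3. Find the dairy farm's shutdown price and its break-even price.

AVC = 65 - 20x + 2x^2; minimized at x = 5, giving min AVC = €15. That is the shutdown price.
ATC = 1296/x + 65 - 20x + 2x^2. Setting dATC/dx = −1296/x^2 − 20 + 4x = 0 gives x = 9 (since 4·9^3 − 20·9^2 = 1296).
min ATC = 1296/9 + 65 − 20·9 + 2·9^2 = €191. That is the break-even price.
For €15 ≤ P < €191 the firm produces at a loss; below €15 it shuts down.

Shutdown price = €15; break-even price = €191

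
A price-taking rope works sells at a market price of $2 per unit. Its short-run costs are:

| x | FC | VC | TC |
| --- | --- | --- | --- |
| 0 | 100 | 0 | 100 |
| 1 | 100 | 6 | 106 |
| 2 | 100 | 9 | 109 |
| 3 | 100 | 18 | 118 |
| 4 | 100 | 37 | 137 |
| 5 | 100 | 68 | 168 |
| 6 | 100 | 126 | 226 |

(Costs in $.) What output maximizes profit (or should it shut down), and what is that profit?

x = 0 (shut down); profit = -$100

Compute π = P·x − TC at each output: x=0: -100; x=1: -104; x=2: -105; x=3: -112; x=4: -129; x=5: -158; x=6: -214.
Profit is highest at x = 0. Equivalently, the lowest AVC in the table is 9/2 ≈ $4.50 at x = 2, and P = $2 falls below it — price never covers variable cost, so the firm shuts down and loses only its fixed cost.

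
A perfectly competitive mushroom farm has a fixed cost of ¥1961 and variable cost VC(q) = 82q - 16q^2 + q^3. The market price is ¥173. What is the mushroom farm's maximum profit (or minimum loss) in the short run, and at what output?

AVC = 82 - 16q + q^2 has its minimum ¥18 at q = 8; price ¥173 clears that bar, so the firm operates.
With MC = 82 - 32q + 3q^2, P = MC on the upward-sloping part at q* = 13.
TR = 173·13 = 2249. TC = 1961 + 559 = 2520. Profit = 2249 − 2520 = -¥271.
Shutting down would mean losing the fixed cost of ¥1961, so operating at a loss of ¥271 is better by ¥1690.

Profit = -¥271 at q = 13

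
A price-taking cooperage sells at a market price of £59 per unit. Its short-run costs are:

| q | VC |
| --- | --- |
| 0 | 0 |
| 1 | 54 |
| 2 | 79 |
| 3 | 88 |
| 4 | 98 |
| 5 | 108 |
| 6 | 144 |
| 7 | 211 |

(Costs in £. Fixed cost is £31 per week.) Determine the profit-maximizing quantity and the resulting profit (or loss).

Tabulate TR − TC: q=0: -31; q=1: -26; q=2: 8; q=3: 58; q=4: 107; q=5: 156; q=6: 179; q=7: 171.
Profit is maximized at q = 6. AVC there is 144/6 = £24 ≤ P, so producing beats shutting down (which would give -£31).

q = 6; profit = £179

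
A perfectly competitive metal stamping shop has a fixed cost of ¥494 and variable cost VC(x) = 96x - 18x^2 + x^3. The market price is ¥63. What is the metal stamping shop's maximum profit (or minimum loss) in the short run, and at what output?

AVC = 96 - 18x + x^2 has its minimum ¥15 at x = 9; price ¥63 clears that bar, so the firm operates.
With MC = 96 - 36x + 3x^2, P = MC on the upward-sloping part at x* = 11.
TR = 63·11 = 693. TC = 494 + 209 = 703. Profit = 693 − 703 = -¥10.
That loss of ¥10 beats the ¥494 the firm would lose by shutting down; producing recovers ¥484 of fixed cost.

Profit = -¥10 at x = 11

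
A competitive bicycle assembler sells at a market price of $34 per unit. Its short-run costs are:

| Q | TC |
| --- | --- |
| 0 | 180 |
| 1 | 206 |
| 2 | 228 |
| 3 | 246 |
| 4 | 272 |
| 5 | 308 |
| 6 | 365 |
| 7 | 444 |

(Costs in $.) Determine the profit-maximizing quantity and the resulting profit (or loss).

Q = 4; profit = -$136

Tabulate TR − TC: Q=0: -180; Q=1: -172; Q=2: -160; Q=3: -144; Q=4: -136; Q=5: -138; Q=6: -161; Q=7: -206.
Profit is maximized at Q = 4. AVC there is 92/4 = $23 ≤ P, so producing beats shutting down (which would give -$180).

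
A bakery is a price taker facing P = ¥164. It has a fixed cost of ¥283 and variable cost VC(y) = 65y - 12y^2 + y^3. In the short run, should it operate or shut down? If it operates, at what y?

Produce at y = 11

From TC, MC = TC'(y) = 65 - 24y + 3y^2 and AVC = VC/y = 65 - 12y + y^2.
AVC is minimized where dAVC/dy = -12 + 2y = 0, at y = 6; min AVC = 65 - 12·6 + 6^2 = ¥29.
P = ¥164 exceeds min AVC = ¥29, so the firm stays open.
P = MC gives -99 - 24y + 3y^2 = 0, with roots -3 and 11. Take the larger (rising MC): y* = 11.
Check: AVC at y = 11 is ¥54 ≤ P, so revenue covers variable cost.
Profit = P·y − TC = 164·11 − 877 = ¥927.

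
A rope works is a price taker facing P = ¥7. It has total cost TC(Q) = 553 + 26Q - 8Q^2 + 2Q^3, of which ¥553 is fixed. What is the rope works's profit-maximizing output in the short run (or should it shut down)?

Shut down

Strip out fixed cost: VC = 26Q - 8Q^2 + 2Q^3. Then AVC = 26 - 8Q + 2Q^2 and MC = 26 - 16Q + 6Q^2.
AVC hits its minimum where MC = AVC, at Q = 2, giving min AVC = 26 - 8·2 + 2·2^2 = ¥18.
P = ¥7 lies below min AVC = ¥18; no output level covers variable cost.
The firm minimizes its loss by shutting down and losing only its fixed cost of ¥553.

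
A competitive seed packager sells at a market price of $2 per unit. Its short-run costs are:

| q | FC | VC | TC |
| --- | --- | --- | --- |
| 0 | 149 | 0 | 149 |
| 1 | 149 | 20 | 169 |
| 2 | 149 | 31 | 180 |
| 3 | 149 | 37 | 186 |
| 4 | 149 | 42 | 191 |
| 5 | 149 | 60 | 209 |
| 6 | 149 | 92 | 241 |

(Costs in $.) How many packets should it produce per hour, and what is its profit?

Compute π = P·q − TC at each output: q=0: -149; q=1: -167; q=2: -176; q=3: -180; q=4: -183; q=5: -199; q=6: -229.
Profit is highest at q = 0. Equivalently, the lowest AVC in the table is 42/4 ≈ $10.50 at q = 4, and P = $2 falls below it — price never covers variable cost, so the firm shuts down and loses only its fixed cost.

q = 0 (shut down); profit = -$149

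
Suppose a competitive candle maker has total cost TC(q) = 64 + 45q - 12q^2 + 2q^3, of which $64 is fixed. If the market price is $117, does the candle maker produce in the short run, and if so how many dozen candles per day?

Produce at q = 6

Variable cost is VC = 45q - 12q^2 + 2q^3, so AVC = VC/q = 45 - 12q + 2q^2 and MC = dTC/dq = 45 - 24q + 6q^2.
AVC is minimized where dAVC/dq = -12 + 4q = 0, at q = 3; min AVC = 45 - 12·3 + 2·3^2 = $27.
P = $117 exceeds min AVC = $27, so the firm stays open.
Set P = MC: 117 = 45 - 24q + 6q^2 → -72 - 24q + 6q^2 = 0. The roots are q = -2 and q = 6; the profit-maximizing output is on the rising part of MC, so q* = 6.
Check: AVC at q = 6 is $45 ≤ P, so revenue covers variable cost.
Profit = P·q − TC = 117·6 − 334 = $368.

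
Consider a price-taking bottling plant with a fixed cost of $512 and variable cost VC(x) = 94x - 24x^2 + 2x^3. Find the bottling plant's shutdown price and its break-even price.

AVC = 94 - 24x + 2x^2; minimized at x = 6, giving min AVC = $22. That is the shutdown price.
ATC = 512/x + 94 - 24x + 2x^2. Setting dATC/dx = −512/x^2 − 24 + 4x = 0 gives x = 8 (since 4·8^3 − 24·8^2 = 512).
min ATC = 512/8 + 94 − 24·8 + 2·8^2 = $94. That is the break-even price.
For $22 ≤ P < $94 the firm produces at a loss; below $22 it shuts down.

Shutdown price = $22; break-even price = $94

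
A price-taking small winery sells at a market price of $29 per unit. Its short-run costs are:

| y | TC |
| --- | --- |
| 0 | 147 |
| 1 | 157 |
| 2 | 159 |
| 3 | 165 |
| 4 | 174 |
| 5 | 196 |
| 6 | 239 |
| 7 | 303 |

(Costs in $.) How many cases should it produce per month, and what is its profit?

Tabulate TR − TC: y=0: -147; y=1: -128; y=2: -101; y=3: -78; y=4: -58; y=5: -51; y=6: -65; y=7: -100.
Profit is maximized at y = 5. AVC there is 49/5 = $9.80 ≤ P, so producing beats shutting down (which would give -$147).

y = 5; profit = -$51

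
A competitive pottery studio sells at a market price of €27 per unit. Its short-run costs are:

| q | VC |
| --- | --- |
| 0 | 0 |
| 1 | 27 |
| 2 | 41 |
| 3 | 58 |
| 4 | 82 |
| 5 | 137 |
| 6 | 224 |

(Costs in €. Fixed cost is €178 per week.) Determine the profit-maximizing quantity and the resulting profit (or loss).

Compute π = P·q − TC at each output: q=0: -178; q=1: -178; q=2: -165; q=3: -155; q=4: -152; q=5: -180; q=6: -240.
Profit is maximized at q = 4. AVC there is 82/4 = €20.50 ≤ P, so producing beats shutting down (which would give -€178).

q = 4; profit = -€152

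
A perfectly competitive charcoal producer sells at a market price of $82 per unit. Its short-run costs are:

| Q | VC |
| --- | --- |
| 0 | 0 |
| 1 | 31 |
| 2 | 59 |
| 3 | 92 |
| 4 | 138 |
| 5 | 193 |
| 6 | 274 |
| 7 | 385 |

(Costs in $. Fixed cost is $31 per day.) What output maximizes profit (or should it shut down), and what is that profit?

Compute π = P·Q − TC at each output: Q=0: -31; Q=1: 20; Q=2: 74; Q=3: 123; Q=4: 159; Q=5: 186; Q=6: 187; Q=7: 158.
Profit is maximized at Q = 6. AVC there is 274/6 = $45.67 ≤ P, so producing beats shutting down (which would give -$31).

Q = 6; profit = $187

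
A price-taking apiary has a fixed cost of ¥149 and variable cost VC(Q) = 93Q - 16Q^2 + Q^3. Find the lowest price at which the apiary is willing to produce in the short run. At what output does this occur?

¥29 per unit, at Q = 8

Short-run supply begins at min AVC. From VC = 93Q - 16Q^2 + Q^3, AVC = 93 - 16Q + Q^2.
dAVC/dQ = -16 + 2Q = 0 gives Q = 8. min AVC = 93 - 16·8 + 8^2 = 29.
For P < ¥29 the firm produces nothing.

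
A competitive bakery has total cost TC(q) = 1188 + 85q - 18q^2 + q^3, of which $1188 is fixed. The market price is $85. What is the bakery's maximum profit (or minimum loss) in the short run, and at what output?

AVC = 85 - 18q + q^2 has its minimum $4 at q = 9; price $85 clears that bar, so the firm operates.
MC = 85 - 36q + 3q^2. Setting P = MC and taking the root on the rising branch gives q* = 12.
TR = 85·12 = 1020. TC = 1188 + 156 = 1344. Profit = 1020 − 1344 = -$324.
That loss of $324 beats the $1188 the firm would lose by shutting down; producing recovers $864 of fixed cost.

Profit = -$324 at q = 12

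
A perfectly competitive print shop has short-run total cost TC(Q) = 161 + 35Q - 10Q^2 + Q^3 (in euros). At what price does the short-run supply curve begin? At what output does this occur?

The firm shuts down when price falls below the minimum of average variable cost. AVC = VC/Q = 35 - 10Q + Q^2.
At the minimum of AVC, MC = AVC. MC = 35 - 20Q + 3Q^2; setting MC = AVC gives 2Q^2 - 10Q = 0, so Q = 5. min AVC = 10.
So the shutdown price is €10.

€10 per unit, at Q = 5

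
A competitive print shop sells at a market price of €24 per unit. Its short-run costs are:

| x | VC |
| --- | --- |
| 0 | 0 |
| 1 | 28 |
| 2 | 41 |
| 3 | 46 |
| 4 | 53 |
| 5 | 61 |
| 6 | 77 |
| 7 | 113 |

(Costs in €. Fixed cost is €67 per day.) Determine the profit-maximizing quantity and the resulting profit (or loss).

Profit at each row (π = 24x − TC): x=0: -67; x=1: -71; x=2: -60; x=3: -41; x=4: -24; x=5: -8; x=6: 0; x=7: -12.
Profit is maximized at x = 6. AVC there is 77/6 = €12.83 ≤ P, so producing beats shutting down (which would give -€67).

x = 6; profit = €0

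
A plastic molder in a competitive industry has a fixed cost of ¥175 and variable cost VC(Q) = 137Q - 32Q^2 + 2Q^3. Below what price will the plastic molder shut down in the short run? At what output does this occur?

The firm shuts down when price falls below the minimum of average variable cost. AVC = VC/Q = 137 - 32Q + 2Q^2.
dAVC/dQ = -32 + 4Q = 0 gives Q = 8. min AVC = 137 - 32·8 + 2·8^2 = 9.
The firm shuts down for any P below ¥9.

¥9 per unit, at Q = 8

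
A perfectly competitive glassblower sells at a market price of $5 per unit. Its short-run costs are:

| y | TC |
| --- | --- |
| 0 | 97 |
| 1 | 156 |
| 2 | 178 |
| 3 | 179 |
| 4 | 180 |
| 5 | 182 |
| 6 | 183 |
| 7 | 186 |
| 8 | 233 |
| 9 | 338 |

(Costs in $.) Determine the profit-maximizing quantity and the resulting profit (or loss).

y = 0 (shut down); profit = -$97

Compute π = P·y − TC at each output: y=0: -97; y=1: -151; y=2: -168; y=3: -164; y=4: -160; y=5: -157; y=6: -153; y=7: -151; y=8: -193; y=9: -293.
Profit is highest at y = 0. Equivalently, the lowest AVC in the table is 89/7 ≈ $12.71 at y = 7, and P = $5 falls below it — price never covers variable cost, so the firm shuts down and loses only its fixed cost.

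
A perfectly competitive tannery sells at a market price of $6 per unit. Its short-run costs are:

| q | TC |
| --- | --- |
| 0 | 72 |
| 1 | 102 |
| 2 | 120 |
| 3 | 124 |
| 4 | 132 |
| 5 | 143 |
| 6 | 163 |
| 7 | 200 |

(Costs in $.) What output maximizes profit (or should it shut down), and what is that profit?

Tabulate TR − TC: q=0: -72; q=1: -96; q=2: -108; q=3: -106; q=4: -108; q=5: -113; q=6: -127; q=7: -158.
Profit is highest at q = 0. Equivalently, the lowest AVC in the table is 71/5 ≈ $14.20 at q = 5, and P = $6 falls below it — price never covers variable cost, so the firm shuts down and loses only its fixed cost.

q = 0 (shut down); profit = -$72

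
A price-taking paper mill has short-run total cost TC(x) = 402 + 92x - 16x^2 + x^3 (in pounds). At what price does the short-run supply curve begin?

£28 per unit

The shutdown price is the minimum of AVC. VC = 92x - 16x^2 + x^3, so AVC = 92 - 16x + x^2.
At the minimum of AVC, MC = AVC. MC = 92 - 32x + 3x^2; setting MC = AVC gives 2x^2 - 16x = 0, so x = 8. min AVC = 28.
For P < £28 the firm produces nothing.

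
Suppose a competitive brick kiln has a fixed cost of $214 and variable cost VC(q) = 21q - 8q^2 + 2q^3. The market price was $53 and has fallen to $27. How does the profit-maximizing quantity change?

Output falls from 4 to 3

AVC = 21 - 8q + 2q^2, minimized at q = 2 where min AVC = $13. MC = 21 - 16q + 6q^2.
With P = $53 above the shutdown price, P = MC gives q = 4.
At P = $27 ≥ min AVC, set P = MC: q = 3. The firm stays open but cuts output.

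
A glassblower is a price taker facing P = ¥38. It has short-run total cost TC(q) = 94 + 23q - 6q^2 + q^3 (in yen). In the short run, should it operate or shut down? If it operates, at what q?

Produce at q = 5

Variable cost is VC = 23q - 6q^2 + q^3, so AVC = VC/q = 23 - 6q + q^2 and MC = dTC/dq = 23 - 12q + 3q^2.
AVC is minimized where dAVC/dq = -6 + 2q = 0, at q = 3; min AVC = 23 - 6·3 + 3^2 = ¥14.
Since P = ¥38 ≥ min AVC = ¥14, price covers variable cost and the firm should produce.
Set P = MC: 38 = 23 - 12q + 3q^2 → -15 - 12q + 3q^2 = 0. The roots are q = -1 and q = 5; the profit-maximizing output is on the rising part of MC, so q* = 5.
Check: AVC at q = 5 is ¥18 ≤ P, so revenue covers variable cost.
Profit = P·q − TC = 38·5 − 184 = ¥6.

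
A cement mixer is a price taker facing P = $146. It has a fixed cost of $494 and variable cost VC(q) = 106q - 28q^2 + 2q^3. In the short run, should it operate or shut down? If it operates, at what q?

Produce at q = 10

From TC, MC = TC'(q) = 106 - 56q + 6q^2 and AVC = VC/q = 106 - 28q + 2q^2.
AVC is minimized where dAVC/dq = -28 + 4q = 0, at q = 7; min AVC = 106 - 28·7 + 2·7^2 = $8.
Since P = $146 ≥ min AVC = $8, price covers variable cost and the firm should produce.
Solving P = MC: -40 - 56q + 6q^2 = 0 ⇒ q = -2/3 or 10. On the upward-sloping branch, q* = 10.
Check: AVC at q = 10 is $26 ≤ P, so revenue covers variable cost.
Profit = P·q − TC = 146·10 − 754 = $706.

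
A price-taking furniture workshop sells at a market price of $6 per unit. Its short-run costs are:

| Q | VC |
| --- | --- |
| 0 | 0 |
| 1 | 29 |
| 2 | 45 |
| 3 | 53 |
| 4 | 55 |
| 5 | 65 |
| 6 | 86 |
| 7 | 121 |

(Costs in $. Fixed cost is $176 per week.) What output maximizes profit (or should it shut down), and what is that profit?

Q = 0 (shut down); profit = -$176

Profit at each row (π = 6Q − TC): Q=0: -176; Q=1: -199; Q=2: -209; Q=3: -211; Q=4: -207; Q=5: -211; Q=6: -226; Q=7: -255.
Profit is highest at Q = 0. Equivalently, the lowest AVC in the table is 65/5 ≈ $13 at Q = 5, and P = $6 falls below it — price never covers variable cost, so the firm shuts down and loses only its fixed cost.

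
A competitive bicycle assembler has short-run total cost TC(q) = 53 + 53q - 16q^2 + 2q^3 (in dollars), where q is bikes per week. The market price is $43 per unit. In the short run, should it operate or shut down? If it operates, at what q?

From TC, MC = TC'(q) = 53 - 32q + 6q^2 and AVC = VC/q = 53 - 16q + 2q^2.
The AVC parabola has its vertex at q = 16/4 = 4, where AVC = 53 - 16·4 + 2·4^2 = $21.
P = $43 exceeds min AVC = $21, so the firm stays open.
P = MC gives 10 - 32q + 6q^2 = 0, with roots 1/3 and 5. Take the larger (rising MC): q* = 5.
Check: AVC at q = 5 is $23 ≤ P, so revenue covers variable cost.
Profit = P·q − TC = 43·5 − 168 = $47.

Produce at q = 5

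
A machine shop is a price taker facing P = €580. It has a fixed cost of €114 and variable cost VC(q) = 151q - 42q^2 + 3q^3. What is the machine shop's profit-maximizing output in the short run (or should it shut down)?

From TC, MC = TC'(q) = 151 - 84q + 9q^2 and AVC = VC/q = 151 - 42q + 3q^2.
AVC hits its minimum where MC = AVC, at q = 7, giving min AVC = 151 - 42·7 + 3·7^2 = €4.
P = €580 exceeds min AVC = €4, so the firm stays open.
Set P = MC: 580 = 151 - 84q + 9q^2 → -429 - 84q + 9q^2 = 0. The roots are q = -11/3 and q = 13; the profit-maximizing output is on the rising part of MC, so q* = 13.
Check: AVC at q = 13 is €112 ≤ P, so revenue covers variable cost.
Profit = P·q − TC = 580·13 − 1570 = €5970.

Produce at q = 13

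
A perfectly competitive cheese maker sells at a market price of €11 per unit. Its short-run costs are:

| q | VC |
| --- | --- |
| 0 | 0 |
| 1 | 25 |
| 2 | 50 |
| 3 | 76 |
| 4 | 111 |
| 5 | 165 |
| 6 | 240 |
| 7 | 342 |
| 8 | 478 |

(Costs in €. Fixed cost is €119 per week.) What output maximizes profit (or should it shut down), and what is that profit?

q = 0 (shut down); profit = -€119

Tabulate TR − TC: q=0: -119; q=1: -133; q=2: -147; q=3: -162; q=4: -186; q=5: -229; q=6: -293; q=7: -384; q=8: -509.
Profit is highest at q = 0. Equivalently, the lowest AVC in the table is 25/1 ≈ €25 at q = 1, and P = €11 falls below it — price never covers variable cost, so the firm shuts down and loses only its fixed cost.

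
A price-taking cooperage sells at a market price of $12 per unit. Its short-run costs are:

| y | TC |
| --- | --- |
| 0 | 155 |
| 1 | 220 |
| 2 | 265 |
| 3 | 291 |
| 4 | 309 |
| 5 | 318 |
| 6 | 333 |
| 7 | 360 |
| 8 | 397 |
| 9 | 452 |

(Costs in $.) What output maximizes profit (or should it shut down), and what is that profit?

y = 0 (shut down); profit = -$155

Profit at each row (π = 12y − TC): y=0: -155; y=1: -208; y=2: -241; y=3: -255; y=4: -261; y=5: -258; y=6: -261; y=7: -276; y=8: -301; y=9: -344.
Profit is highest at y = 0. Equivalently, the lowest AVC in the table is 205/7 ≈ $29.29 at y = 7, and P = $12 falls below it — price never covers variable cost, so the firm shuts down and loses only its fixed cost.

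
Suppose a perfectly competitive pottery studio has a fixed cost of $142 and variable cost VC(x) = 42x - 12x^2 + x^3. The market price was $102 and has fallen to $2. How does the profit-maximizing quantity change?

Output falls from 10 to 0 (the firm shuts down)

MC = 42 - 24x + 3x^2; the shutdown threshold is min AVC = $6 (at x = 6).
With P = $102 above the shutdown price, P = MC gives x = 10.
At P = $2 < min AVC = $6, price no longer covers variable cost at any output, so the firm shuts down: x = 0.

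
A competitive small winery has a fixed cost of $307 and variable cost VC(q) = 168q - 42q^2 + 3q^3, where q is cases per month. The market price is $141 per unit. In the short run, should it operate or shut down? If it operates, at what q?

Produce at q = 9

From TC, MC = TC'(q) = 168 - 84q + 9q^2 and AVC = VC/q = 168 - 42q + 3q^2.
AVC hits its minimum where MC = AVC, at q = 7, giving min AVC = 168 - 42·7 + 3·7^2 = $21.
Because $141 ≥ $21, revenue can cover variable cost; the firm operates.
Solving P = MC: 27 - 84q + 9q^2 = 0 ⇒ q = 1/3 or 9. On the upward-sloping branch, q* = 9.
Check: AVC at q = 9 is $33 ≤ P, so revenue covers variable cost.
Profit = P·q − TC = 141·9 − 604 = $665.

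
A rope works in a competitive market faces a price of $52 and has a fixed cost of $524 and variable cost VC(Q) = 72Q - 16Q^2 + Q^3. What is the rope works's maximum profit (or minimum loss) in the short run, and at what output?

AVC = 72 - 16Q + Q^2; min AVC = $8 at Q = 8. Since P = $52 ≥ min AVC, the firm produces.
With MC = 72 - 32Q + 3Q^2, P = MC on the upward-sloping part at Q* = 10.
TR = 52·10 = 520. TC = 524 + 120 = 644. Profit = 520 − 644 = -$124.
By producing, the firm covers all variable cost plus $400 of fixed cost; shutting down would lose the full $524.

Profit = -$124 at Q = 10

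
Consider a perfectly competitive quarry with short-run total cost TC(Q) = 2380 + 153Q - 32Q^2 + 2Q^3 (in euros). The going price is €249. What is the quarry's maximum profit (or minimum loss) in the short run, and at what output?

AVC = 153 - 32Q + 2Q^2 has its minimum €25 at Q = 8; price €249 clears that bar, so the firm operates.
MC = 153 - 64Q + 6Q^2. Setting P = MC and taking the root on the rising branch gives Q* = 12.
TR = 249·12 = 2988. TC = 2380 + 684 = 3064. Profit = 2988 − 3064 = -€76.
By producing, the firm covers all variable cost plus €2304 of fixed cost; shutting down would lose the full €2380.

Profit = -€76 at Q = 12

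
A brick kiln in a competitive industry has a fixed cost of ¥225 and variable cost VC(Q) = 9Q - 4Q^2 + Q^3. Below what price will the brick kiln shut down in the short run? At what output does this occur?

¥5 per unit, at Q = 2

Short-run supply begins at min AVC. From VC = 9Q - 4Q^2 + Q^3, AVC = 9 - 4Q + Q^2.
dAVC/dQ = -4 + 2Q = 0 gives Q = 2. min AVC = 9 - 4·2 + 2^2 = 5.
The firm shuts down for any P below ¥5.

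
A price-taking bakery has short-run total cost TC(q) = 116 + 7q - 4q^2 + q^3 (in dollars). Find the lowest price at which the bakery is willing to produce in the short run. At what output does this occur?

$3 per unit, at q = 2

Short-run supply begins at min AVC. From VC = 7q - 4q^2 + q^3, AVC = 7 - 4q + q^2.
dAVC/dq = -4 + 2q = 0 gives q = 2. min AVC = 7 - 4·2 + 2^2 = 3.
For P < $3 the firm produces nothing.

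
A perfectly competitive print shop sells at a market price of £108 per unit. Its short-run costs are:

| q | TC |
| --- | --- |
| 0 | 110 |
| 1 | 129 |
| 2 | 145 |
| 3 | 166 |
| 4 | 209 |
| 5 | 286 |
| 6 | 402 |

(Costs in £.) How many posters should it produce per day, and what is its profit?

q = 5; profit = £254

Profit at each row (π = 108q − TC): q=0: -110; q=1: -21; q=2: 71; q=3: 158; q=4: 223; q=5: 254; q=6: 246.
Profit is maximized at q = 5. AVC there is 176/5 = £35.20 ≤ P, so producing beats shutting down (which would give -£110).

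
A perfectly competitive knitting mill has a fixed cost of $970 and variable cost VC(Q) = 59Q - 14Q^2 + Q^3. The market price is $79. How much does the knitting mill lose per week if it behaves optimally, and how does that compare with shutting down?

Profit = -$370 at Q = 10

AVC = 59 - 14Q + Q^2 has its minimum $10 at Q = 7; price $79 clears that bar, so the firm operates.
With MC = 59 - 28Q + 3Q^2, P = MC on the upward-sloping part at Q* = 10.
TR = 79·10 = 790. TC = 970 + 190 = 1160. Profit = 790 − 1160 = -$370.
Shutting down would mean losing the fixed cost of $970, so operating at a loss of $370 is better by $600.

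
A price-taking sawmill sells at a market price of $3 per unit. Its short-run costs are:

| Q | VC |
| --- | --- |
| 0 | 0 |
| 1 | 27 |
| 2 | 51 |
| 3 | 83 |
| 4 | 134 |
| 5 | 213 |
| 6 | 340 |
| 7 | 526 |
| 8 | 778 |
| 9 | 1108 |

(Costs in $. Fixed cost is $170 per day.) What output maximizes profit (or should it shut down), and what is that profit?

Compute π = P·Q − TC at each output: Q=0: -170; Q=1: -194; Q=2: -215; Q=3: -244; Q=4: -292; Q=5: -368; Q=6: -492; Q=7: -675; Q=8: -924; Q=9: -1251.
Profit is highest at Q = 0. Equivalently, the lowest AVC in the table is 51/2 ≈ $25.50 at Q = 2, and P = $3 falls below it — price never covers variable cost, so the firm shuts down and loses only its fixed cost.

Q = 0 (shut down); profit = -$170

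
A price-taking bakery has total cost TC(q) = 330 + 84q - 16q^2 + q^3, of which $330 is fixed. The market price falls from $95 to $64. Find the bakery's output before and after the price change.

AVC = 84 - 16q + q^2, minimized at q = 8 where min AVC = $20. MC = 84 - 32q + 3q^2.
At P = $95 ≥ min AVC, set P = MC on the rising branch: q = 11.
At P = $64 ≥ min AVC, set P = MC: q = 10. The firm stays open but cuts output.

Output falls from 11 to 10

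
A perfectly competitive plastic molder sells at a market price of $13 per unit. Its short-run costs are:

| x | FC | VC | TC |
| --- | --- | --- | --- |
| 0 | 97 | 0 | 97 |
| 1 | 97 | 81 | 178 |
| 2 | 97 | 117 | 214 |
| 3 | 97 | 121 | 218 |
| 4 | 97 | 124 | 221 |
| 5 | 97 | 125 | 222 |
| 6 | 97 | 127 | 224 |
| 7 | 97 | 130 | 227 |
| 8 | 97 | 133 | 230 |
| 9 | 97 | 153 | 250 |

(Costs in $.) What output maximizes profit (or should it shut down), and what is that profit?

Tabulate TR − TC: x=0: -97; x=1: -165; x=2: -188; x=3: -179; x=4: -169; x=5: -157; x=6: -146; x=7: -136; x=8: -126; x=9: -133.
Profit is highest at x = 0. Equivalently, the lowest AVC in the table is 133/8 ≈ $16.62 at x = 8, and P = $13 falls below it — price never covers variable cost, so the firm shuts down and loses only its fixed cost.

x = 0 (shut down); profit = -$97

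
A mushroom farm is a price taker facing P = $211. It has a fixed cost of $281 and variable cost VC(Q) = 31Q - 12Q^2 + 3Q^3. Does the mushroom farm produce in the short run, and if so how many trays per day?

Produce at Q = 6

Strip out fixed cost: VC = 31Q - 12Q^2 + 3Q^3. Then AVC = 31 - 12Q + 3Q^2 and MC = 31 - 24Q + 9Q^2.
AVC is minimized where dAVC/dQ = -12 + 6Q = 0, at Q = 2; min AVC = 31 - 12·2 + 3·2^2 = $19.
P = $211 exceeds min AVC = $19, so the firm stays open.
P = MC gives -180 - 24Q + 9Q^2 = 0, with roots -10/3 and 6. Take the larger (rising MC): Q* = 6.
Check: AVC at Q = 6 is $67 ≤ P, so revenue covers variable cost.
Profit = P·Q − TC = 211·6 − 683 = $583.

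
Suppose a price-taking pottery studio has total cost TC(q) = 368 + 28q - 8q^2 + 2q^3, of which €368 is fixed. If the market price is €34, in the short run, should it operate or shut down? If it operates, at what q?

Strip out fixed cost: VC = 28q - 8q^2 + 2q^3. Then AVC = 28 - 8q + 2q^2 and MC = 28 - 16q + 6q^2.
AVC is minimized where dAVC/dq = -8 + 4q = 0, at q = 2; min AVC = 28 - 8·2 + 2·2^2 = €20.
Because €34 ≥ €20, revenue can cover variable cost; the firm operates.
P = MC gives -6 - 16q + 6q^2 = 0, with roots -1/3 and 3. Take the larger (rising MC): q* = 3.
Check: AVC at q = 3 is €22 ≤ P, so revenue covers variable cost.
Profit = P·q − TC = 34·3 − 434 = -€332, a loss, but smaller than the €368 fixed cost the firm would lose by shutting down.

Produce at q = 3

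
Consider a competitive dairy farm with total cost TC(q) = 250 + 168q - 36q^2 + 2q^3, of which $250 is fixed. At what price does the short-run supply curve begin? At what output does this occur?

$6 per unit, at q = 9

Short-run supply begins at min AVC. From VC = 168q - 36q^2 + 2q^3, AVC = 168 - 36q + 2q^2.
At the minimum of AVC, MC = AVC. MC = 168 - 72q + 6q^2; setting MC = AVC gives 4q^2 - 36q = 0, so q = 9. min AVC = 6.
For P < $6 the firm produces nothing.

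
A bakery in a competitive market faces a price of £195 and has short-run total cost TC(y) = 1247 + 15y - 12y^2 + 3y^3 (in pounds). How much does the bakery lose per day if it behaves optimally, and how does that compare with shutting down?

AVC = 15 - 12y + 3y^2; min AVC = £3 at y = 2. Since P = £195 ≥ min AVC, the firm produces.
MC = 15 - 24y + 9y^2. Setting P = MC and taking the root on the rising branch gives y* = 6.
TR = 195·6 = 1170. TC = 1247 + 306 = 1553. Profit = 1170 − 1553 = -£383.
Shutting down would mean losing the fixed cost of £1247, so operating at a loss of £383 is better by £864.

Profit = -£383 at y = 6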